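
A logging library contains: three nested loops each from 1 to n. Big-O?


Reasoning: three levels of nesting over n
Complexity: O(n^3)

O(n^3)


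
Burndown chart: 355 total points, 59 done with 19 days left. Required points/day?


Formula: Required rate = Remaining points / Days left
Remaining = 355 - 59 = 296 points
Required rate = 296 / 19 = 15.58 points/day

15.58 points/day


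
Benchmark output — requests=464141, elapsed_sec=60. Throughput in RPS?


Formula: throughput = requests / seconds
throughput = 464141 / 60
throughput = 7735.68 requests/second

7735.68 requests/second


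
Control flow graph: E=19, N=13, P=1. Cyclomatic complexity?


Formula: V(G) = E - N + 2P
V(G) = 19 - 13 + 2*1
V(G) = 6 + 2
V(G) = 8

8


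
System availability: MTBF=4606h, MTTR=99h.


Availability = MTBF / (MTBF + MTTR)
Availability = 4606 / (4606 + 99)
Availability = 4606 / 4705
Availability = 97.8959%

97.8959%


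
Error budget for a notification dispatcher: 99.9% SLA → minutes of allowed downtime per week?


Formula: allowed downtime = period * (100 - SLA) / 100
Period (week) = 10080 minutes
Unavailability fraction = (100 - 99.9) / 100
Allowed downtime = 10080 * (100 - 99.9) / 100
Allowed downtime = 10.08 minutes

10.08 minutes


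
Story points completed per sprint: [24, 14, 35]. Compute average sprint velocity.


Formula: Avg velocity = Total points / Number of sprints
Points: [24, 14, 35]
Sum = 24 + 14 + 35 = 73
Avg velocity = 73 / 3 = 24.33 points/sprint

24.33 points/sprint


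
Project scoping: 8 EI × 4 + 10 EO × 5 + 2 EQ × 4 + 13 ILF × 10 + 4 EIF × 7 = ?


UFP = EI*4 + EO*5 + EQ*4 + ILF*10 + EIF*7
UFP = 8*4 + 10*5 + 2*4 + 13*10 + 4*7
UFP = 32 + 50 + 8 + 130 + 28
UFP = 248

248


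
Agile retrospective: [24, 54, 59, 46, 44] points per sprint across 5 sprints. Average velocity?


Formula: Avg velocity = Total points / Number of sprints
Points: [24, 54, 59, 46, 44]
Sum = 24 + 54 + 59 + 46 + 44 = 227
Avg velocity = 227 / 5 = 45.4 points/sprint

45.4 points/sprint


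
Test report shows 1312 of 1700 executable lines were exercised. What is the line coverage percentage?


Coverage = covered / total * 100
Coverage = 1312 / 1700 * 100
Coverage = 77.18%

77.18%


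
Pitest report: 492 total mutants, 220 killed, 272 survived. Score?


Mutation score = killed / total * 100
Mutation score = 220 / 492 * 100
Mutation score = 44.72%

44.72%


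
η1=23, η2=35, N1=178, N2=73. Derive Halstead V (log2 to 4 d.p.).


Formula: V = N * log2(η), where N = N1 + N2 and η = η1 + η2
η = 23 + 35 = 58
N = 178 + 73 = 251
log2(58) ≈ 5.8580
V = 251 * 5.8580 = 1470.36

1470.36


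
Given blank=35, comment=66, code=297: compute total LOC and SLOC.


Total LOC = blank + comment + code
Total LOC = 35 + 66 + 297 = 398
SLOC (source only) = code = 297

Total LOC: 398, SLOC: 297


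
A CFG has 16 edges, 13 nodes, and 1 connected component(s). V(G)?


Formula: V(G) = E - N + 2P
V(G) = 16 - 13 + 2*1
V(G) = 3 + 2
V(G) = 5

5


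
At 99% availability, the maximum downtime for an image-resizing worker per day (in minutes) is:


Formula: allowed downtime = period * (100 - SLA) / 100
Period (day) = 1440 minutes
Unavailability fraction = (100 - 99.0) / 100
Allowed downtime = 1440 * (100 - 99.0) / 100
Allowed downtime = 14.4 minutes

14.4 minutes


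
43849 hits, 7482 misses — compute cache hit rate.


Formula: hit rate = hits / (hits + misses) * 100
hit rate = 43849 / (43849 + 7482) * 100
hit rate = 43849 / 51331 * 100
hit rate = 85.42%

85.42%


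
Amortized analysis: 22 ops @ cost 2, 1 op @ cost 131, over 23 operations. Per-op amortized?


Formula: Amortized cost = Total cost / Operations
Total cost = (22 * 2) + (1 * 131)
Total cost = 44 + 131 = 175
Amortized = 175 / 23 = 7.6087

7.6087


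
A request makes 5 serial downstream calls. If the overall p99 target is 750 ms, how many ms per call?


Formula: per_stage = total_budget / stages
per_stage = 750 / 5
per_stage = 150.0 ms

150.0 ms


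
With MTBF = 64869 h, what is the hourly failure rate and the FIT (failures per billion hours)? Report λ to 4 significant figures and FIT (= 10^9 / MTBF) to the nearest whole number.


Formula: λ = 1 / MTBF; FIT = λ × 1e9 = 1e9 / MTBF
λ = 1 / 64869 ≈ 1.542e-05 failures/hour
FIT = 1e9 / 64869 ≈ 15416 failures per 1e9 hours (nearest whole number)

λ = 1.542e-05 /h, FIT = 15416


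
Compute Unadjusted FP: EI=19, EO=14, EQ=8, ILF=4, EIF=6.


UFP = EI*4 + EO*5 + EQ*4 + ILF*10 + EIF*7
UFP = 19*4 + 14*5 + 8*4 + 4*10 + 6*7
UFP = 76 + 70 + 32 + 40 + 42
UFP = 260

260


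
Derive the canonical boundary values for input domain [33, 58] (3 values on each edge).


Range: [33, 58]
Boundaries: just below min, min, min+1, max-1, max, just above max
Values: [32, 33, 34, 57, 58, 59]

[32, 33, 34, 57, 58, 59]


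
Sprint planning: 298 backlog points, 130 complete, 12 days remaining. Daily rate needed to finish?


Formula: Required rate = Remaining points / Days left
Remaining = 298 - 130 = 168 points
Required rate = 168 / 12 = 14.0 points/day

14.0 points/day


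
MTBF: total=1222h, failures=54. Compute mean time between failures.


Formula: MTBF = Total operating time / Number of failures
MTBF = 1222 / 54
MTBF = 22.63 hours

22.63 hours


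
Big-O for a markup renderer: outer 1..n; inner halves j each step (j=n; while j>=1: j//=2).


Reasoning: n times log n
Complexity: O(n log n)

O(n log n)


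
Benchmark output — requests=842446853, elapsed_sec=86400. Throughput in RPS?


Formula: throughput = requests / seconds
throughput = 842446853 / 86400
throughput = 9750.54 requests/second

9750.54 requests/second


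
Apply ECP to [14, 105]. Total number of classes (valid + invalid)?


Valid range: [14, 105]
Class 1: x < 14 — invalid
Class 2: 14 ≤ x ≤ 105 — valid
Class 3: x > 105 — invalid
Total equivalence classes: 3

3 equivalence classes


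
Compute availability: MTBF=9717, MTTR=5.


Availability = MTBF / (MTBF + MTTR)
Availability = 9717 / (9717 + 5)
Availability = 9717 / 9722
Availability = 99.9486%

99.9486%


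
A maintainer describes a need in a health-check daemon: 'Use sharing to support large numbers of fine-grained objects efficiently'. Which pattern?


This matches the Flyweight pattern

Flyweight


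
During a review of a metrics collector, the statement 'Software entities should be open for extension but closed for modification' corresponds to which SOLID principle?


This describes the Open/Closed Principle (OCP)

Open/Closed Principle (OCP)


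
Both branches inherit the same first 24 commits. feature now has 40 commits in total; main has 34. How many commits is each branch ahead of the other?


Common ancestor: commit #24
feature commits after divergence: 40 - 24 = 16
main commits after divergence: 34 - 24 = 10
feature is 16 commits ahead of main
main is 10 commits ahead of feature

feature ahead: 16, main ahead: 10


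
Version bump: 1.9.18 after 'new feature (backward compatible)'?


Current: 1.9.18
Change category: 'new feature (backward compatible)' → minor bump
SemVer rule: minor bump → increment MINOR, reset PATCH to 0 (MAJOR unchanged)
New: 1.10.0

1.10.0


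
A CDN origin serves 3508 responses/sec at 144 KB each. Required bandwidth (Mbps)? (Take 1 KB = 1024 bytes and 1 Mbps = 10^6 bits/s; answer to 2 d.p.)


Formula: Mbps = payload_bytes * RPS * 8 / 1e6
Payload per request = 144 KB = 144 * 1024 = 147456 bytes
Total bytes/sec = 147456 * 3508 = 517275648
Total bits/sec = 517275648 * 8 = 4138205184
Mbps = 4138205184 / 1e6 = 4138.21

4138.21 Mbps


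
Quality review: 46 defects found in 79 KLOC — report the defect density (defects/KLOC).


Defect density = defects / KLOC
Defect density = 46 / 79
Defect density = 0.582 defects/KLOC

0.582 defects/KLOC


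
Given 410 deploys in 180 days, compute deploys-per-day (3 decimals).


Formula: deployments per day = releases / days
= 410 / 180
= 2.278 deploys/day
(equivalently, 15.94 deploys/week)

2.278 deploys/day


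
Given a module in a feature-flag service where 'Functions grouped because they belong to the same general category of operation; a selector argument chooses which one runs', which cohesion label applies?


Reasoning: Grouped by category of activity, not by data or sequence
Type: Logical cohesion

Logical cohesion


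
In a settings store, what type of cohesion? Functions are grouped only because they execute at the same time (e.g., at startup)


Reasoning: Related by timing only
Type: Temporal cohesion

Temporal cohesion


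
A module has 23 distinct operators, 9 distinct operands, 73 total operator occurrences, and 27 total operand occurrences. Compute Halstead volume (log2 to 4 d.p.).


Formula: V = N * log2(η), where N = N1 + N2 and η = η1 + η2
η = 23 + 9 = 32
N = 73 + 27 = 100
log2(32) ≈ 5.0000
V = 100 * 5.0000 = 500.00

500.00


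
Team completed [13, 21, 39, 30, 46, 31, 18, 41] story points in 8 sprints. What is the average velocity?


Formula: Avg velocity = Total points / Number of sprints
Points: [13, 21, 39, 30, 46, 31, 18, 41]
Sum = 13 + 21 + 39 + 30 + 46 + 31 + 18 + 41 = 239
Avg velocity = 239 / 8 = 29.88 points/sprint

29.88 points/sprint


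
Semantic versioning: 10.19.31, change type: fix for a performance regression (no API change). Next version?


Current: 10.19.31
Change category: 'fix for a performance regression (no API change)' → patch bump
SemVer rule: patch bump → increment PATCH (MAJOR and MINOR unchanged)
New: 10.19.32

10.19.32


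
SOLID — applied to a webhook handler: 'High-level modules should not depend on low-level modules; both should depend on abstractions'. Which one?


This describes the Dependency Inversion Principle (DIP)

Dependency Inversion Principle (DIP)


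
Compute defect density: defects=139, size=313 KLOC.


Defect density = defects / KLOC
Defect density = 139 / 313
Defect density = 0.444 defects/KLOC

0.444 defects/KLOC


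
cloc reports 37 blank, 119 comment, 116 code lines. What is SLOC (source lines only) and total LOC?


Total LOC = blank + comment + code
Total LOC = 37 + 119 + 116 = 272
SLOC (source only) = code = 116

Total LOC: 272, SLOC: 116


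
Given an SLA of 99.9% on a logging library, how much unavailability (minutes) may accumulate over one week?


Formula: allowed downtime = period * (100 - SLA) / 100
Period (week) = 10080 minutes
Unavailability fraction = (100 - 99.9) / 100
Allowed downtime = 10080 * (100 - 99.9) / 100
Allowed downtime = 10.08 minutes

10.08 minutes


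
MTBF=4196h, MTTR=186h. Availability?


Availability = MTBF / (MTBF + MTTR)
Availability = 4196 / (4196 + 186)
Availability = 4196 / 4382
Availability = 95.7554%

95.7554%


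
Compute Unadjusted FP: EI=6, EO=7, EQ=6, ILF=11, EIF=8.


UFP = EI*4 + EO*5 + EQ*4 + ILF*10 + EIF*7
UFP = 6*4 + 7*5 + 6*4 + 11*10 + 8*7
UFP = 24 + 35 + 24 + 110 + 56
UFP = 249

249


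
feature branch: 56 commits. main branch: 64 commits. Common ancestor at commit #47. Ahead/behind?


Common ancestor: commit #47
feature commits after divergence: 56 - 47 = 9
main commits after divergence: 64 - 47 = 17
feature is 9 commits ahead of main
main is 17 commits ahead of feature

feature ahead: 9, main ahead: 17


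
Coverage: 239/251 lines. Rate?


Coverage = covered / total * 100
Coverage = 239 / 251 * 100
Coverage = 95.22%

95.22%


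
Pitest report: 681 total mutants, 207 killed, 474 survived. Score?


Mutation score = killed / total * 100
Mutation score = 207 / 681 * 100
Mutation score = 30.4%

30.4%


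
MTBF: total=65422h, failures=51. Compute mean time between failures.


Formula: MTBF = Total operating time / Number of failures
MTBF = 65422 / 51
MTBF = 1282.78 hours

1282.78 hours


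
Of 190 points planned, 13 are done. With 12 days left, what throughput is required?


Formula: Required rate = Remaining points / Days left
Remaining = 190 - 13 = 177 points
Required rate = 177 / 12 = 14.75 points/day

14.75 points/day


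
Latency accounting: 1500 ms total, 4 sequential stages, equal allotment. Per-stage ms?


Formula: per_stage = total_budget / stages
per_stage = 1500 / 4
per_stage = 375.0 ms

375.0 ms


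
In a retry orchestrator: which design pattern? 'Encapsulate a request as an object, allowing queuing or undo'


This matches the Command pattern

Command


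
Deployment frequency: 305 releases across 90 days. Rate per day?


Formula: deployments per day = releases / days
= 305 / 90
= 3.389 deploys/day
(equivalently, 23.72 deploys/week)

3.389 deploys/day


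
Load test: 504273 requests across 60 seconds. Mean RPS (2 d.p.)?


Formula: throughput = requests / seconds
throughput = 504273 / 60
throughput = 8404.55 requests/second

8404.55 requests/second


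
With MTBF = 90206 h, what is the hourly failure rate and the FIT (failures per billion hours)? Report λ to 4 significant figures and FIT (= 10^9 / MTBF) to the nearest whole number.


Formula: λ = 1 / MTBF; FIT = λ × 1e9 = 1e9 / MTBF
λ = 1 / 90206 ≈ 1.109e-05 failures/hour
FIT = 1e9 / 90206 ≈ 11086 failures per 1e9 hours (nearest whole number)

λ = 1.109e-05 /h, FIT = 11086


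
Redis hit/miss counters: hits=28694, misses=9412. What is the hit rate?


Formula: hit rate = hits / (hits + misses) * 100
hit rate = 28694 / (28694 + 9412) * 100
hit rate = 28694 / 38106 * 100
hit rate = 75.3%

75.3%


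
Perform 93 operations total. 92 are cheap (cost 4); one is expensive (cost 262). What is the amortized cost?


Formula: Amortized cost = Total cost / Operations
Total cost = (92 * 4) + (1 * 262)
Total cost = 368 + 262 = 630
Amortized = 630 / 93 = 6.7742

6.7742


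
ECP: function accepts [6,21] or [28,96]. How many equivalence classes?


Valid ranges: [6,21] and [28,96]
Class 1: x < 6 — invalid
Class 2: 6 ≤ x ≤ 21 — valid
Class 3: 21 < x < 28 — invalid (gap between ranges)
Class 4: 28 ≤ x ≤ 96 — valid
Class 5: x > 96 — invalid
Total equivalence classes: 5

5 equivalence classes


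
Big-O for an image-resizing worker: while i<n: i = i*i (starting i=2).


Reasoning: squaring drives double-exponential growth; iterations ~ log log n
Complexity: O(log log n)

O(log log n)


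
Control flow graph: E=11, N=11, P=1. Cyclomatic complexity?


Formula: V(G) = E - N + 2P
V(G) = 11 - 11 + 2*1
V(G) = 0 + 2
V(G) = 2

2


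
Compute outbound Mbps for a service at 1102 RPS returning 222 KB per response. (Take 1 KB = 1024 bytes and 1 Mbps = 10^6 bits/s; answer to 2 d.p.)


Formula: Mbps = payload_bytes * RPS * 8 / 1e6
Payload per request = 222 KB = 222 * 1024 = 227328 bytes
Total bytes/sec = 227328 * 1102 = 250515456
Total bits/sec = 250515456 * 8 = 2004123648
Mbps = 2004123648 / 1e6 = 2004.12

2004.12 Mbps


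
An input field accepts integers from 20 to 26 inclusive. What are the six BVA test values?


Range: [20, 26]
Boundaries: just below min, min, min+1, max-1, max, just above max
Values: [19, 20, 21, 25, 26, 27]

[19, 20, 21, 25, 26, 27]


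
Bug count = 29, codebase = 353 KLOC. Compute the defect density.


Defect density = defects / KLOC
Defect density = 29 / 353
Defect density = 0.082 defects/KLOC

0.082 defects/KLOC


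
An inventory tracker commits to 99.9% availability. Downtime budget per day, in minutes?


Formula: allowed downtime = period * (100 - SLA) / 100
Period (day) = 1440 minutes
Unavailability fraction = (100 - 99.9) / 100
Allowed downtime = 1440 * (100 - 99.9) / 100
Allowed downtime = 1.44 minutes

1.44 minutes


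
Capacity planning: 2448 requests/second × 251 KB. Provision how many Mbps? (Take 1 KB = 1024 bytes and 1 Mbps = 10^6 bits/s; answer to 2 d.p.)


Formula: Mbps = payload_bytes * RPS * 8 / 1e6
Payload per request = 251 KB = 251 * 1024 = 257024 bytes
Total bytes/sec = 257024 * 2448 = 629194752
Total bits/sec = 629194752 * 8 = 5033558016
Mbps = 5033558016 / 1e6 = 5033.56

5033.56 Mbps


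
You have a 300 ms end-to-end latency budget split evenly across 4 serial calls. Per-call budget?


Formula: per_stage = total_budget / stages
per_stage = 300 / 4
per_stage = 75.0 ms

75.0 ms


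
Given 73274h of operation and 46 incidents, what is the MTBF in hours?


Formula: MTBF = Total operating time / Number of failures
MTBF = 73274 / 46
MTBF = 1592.91 hours

1592.91 hours


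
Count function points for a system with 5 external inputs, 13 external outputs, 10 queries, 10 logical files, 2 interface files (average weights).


UFP = EI*4 + EO*5 + EQ*4 + ILF*10 + EIF*7
UFP = 5*4 + 13*5 + 10*4 + 10*10 + 2*7
UFP = 20 + 65 + 40 + 100 + 14
UFP = 239

239


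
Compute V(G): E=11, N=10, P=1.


Formula: V(G) = E - N + 2P
V(G) = 11 - 10 + 2*1
V(G) = 1 + 2
V(G) = 3

3


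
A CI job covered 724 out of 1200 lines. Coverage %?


Coverage = covered / total * 100
Coverage = 724 / 1200 * 100
Coverage = 60.33%

60.33%


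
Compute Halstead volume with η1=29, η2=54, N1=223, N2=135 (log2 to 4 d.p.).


Formula: V = N * log2(η), where N = N1 + N2 and η = η1 + η2
η = 29 + 54 = 83
N = 223 + 135 = 358
log2(83) ≈ 6.3750
V = 358 * 6.3750 = 2282.25

2282.25


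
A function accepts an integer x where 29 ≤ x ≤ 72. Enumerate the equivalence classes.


Valid range: [29, 72]
Class 1: x < 29 — invalid
Class 2: 29 ≤ x ≤ 72 — valid
Class 3: x > 72 — invalid
Total equivalence classes: 3

3 equivalence classes


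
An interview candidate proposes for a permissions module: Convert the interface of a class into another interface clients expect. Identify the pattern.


This matches the Adapter pattern

Adapter


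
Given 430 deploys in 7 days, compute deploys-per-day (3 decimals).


Formula: deployments per day = releases / days
= 430 / 7
= 61.429 deploys/day
(equivalently, 430.0 deploys/week)

61.429 deploys/day


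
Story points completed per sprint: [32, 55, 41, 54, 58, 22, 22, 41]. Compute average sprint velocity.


Formula: Avg velocity = Total points / Number of sprints
Points: [32, 55, 41, 54, 58, 22, 22, 41]
Sum = 32 + 55 + 41 + 54 + 58 + 22 + 22 + 41 = 325
Avg velocity = 325 / 8 = 40.63 points/sprint

40.63 points/sprint


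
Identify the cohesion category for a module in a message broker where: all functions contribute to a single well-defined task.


Reasoning: Best: single purpose
Type: Functional cohesion

Functional cohesion


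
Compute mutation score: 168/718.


Mutation score = killed / total * 100
Mutation score = 168 / 718 * 100
Mutation score = 23.4%

23.4%


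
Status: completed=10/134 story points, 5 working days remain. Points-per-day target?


Formula: Required rate = Remaining points / Days left
Remaining = 134 - 10 = 124 points
Required rate = 124 / 5 = 24.8 points/day

24.8 points/day


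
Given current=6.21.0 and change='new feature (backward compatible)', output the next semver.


Current: 6.21.0
Change category: 'new feature (backward compatible)' → minor bump
SemVer rule: minor bump → increment MINOR, reset PATCH to 0 (MAJOR unchanged)
New: 6.22.0

6.22.0


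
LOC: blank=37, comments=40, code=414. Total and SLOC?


Total LOC = blank + comment + code
Total LOC = 37 + 40 + 414 = 491
SLOC (source only) = code = 414

Total LOC: 491, SLOC: 414


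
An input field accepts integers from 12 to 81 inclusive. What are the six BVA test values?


Range: [12, 81]
Boundaries: just below min, min, min+1, max-1, max, just above max
Values: [11, 12, 13, 80, 81, 82]

[11, 12, 13, 80, 81, 82]


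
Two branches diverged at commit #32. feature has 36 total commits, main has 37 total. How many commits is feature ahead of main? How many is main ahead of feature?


Common ancestor: commit #32
feature commits after divergence: 36 - 32 = 4
main commits after divergence: 37 - 32 = 5
feature is 4 commits ahead of main
main is 5 commits ahead of feature

feature ahead: 4, main ahead: 5


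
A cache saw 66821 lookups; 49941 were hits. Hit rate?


Formula: hit rate = hits / (hits + misses) * 100
hit rate = 49941 / (49941 + 16880) * 100
hit rate = 49941 / 66821 * 100
hit rate = 74.74%

74.74%


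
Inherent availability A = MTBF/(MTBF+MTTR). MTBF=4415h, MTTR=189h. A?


Availability = MTBF / (MTBF + MTTR)
Availability = 4415 / (4415 + 189)
Availability = 4415 / 4604
Availability = 95.8949%

95.8949%


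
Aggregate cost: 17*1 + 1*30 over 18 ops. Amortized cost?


Formula: Amortized cost = Total cost / Operations
Total cost = (17 * 1) + (1 * 30)
Total cost = 17 + 30 = 47
Amortized = 47 / 18 = 2.6111

2.6111


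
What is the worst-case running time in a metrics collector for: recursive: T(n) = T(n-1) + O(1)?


Reasoning: linear recursion with constant work per frame
Complexity: O(n)

O(n)


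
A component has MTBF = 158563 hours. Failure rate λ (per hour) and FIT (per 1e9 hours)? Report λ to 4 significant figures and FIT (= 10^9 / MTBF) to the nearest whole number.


Formula: λ = 1 / MTBF; FIT = λ × 1e9 = 1e9 / MTBF
λ = 1 / 158563 ≈ 6.307e-06 failures/hour
FIT = 1e9 / 158563 ≈ 6307 failures per 1e9 hours (nearest whole number)

λ = 6.307e-06 /h, FIT = 6307


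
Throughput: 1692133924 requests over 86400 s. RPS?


Formula: throughput = requests / seconds
throughput = 1692133924 / 86400
throughput = 19584.88 requests/second

19584.88 requests/second


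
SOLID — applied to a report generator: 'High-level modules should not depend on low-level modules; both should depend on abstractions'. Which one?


This describes the Dependency Inversion Principle (DIP)

Dependency Inversion Principle (DIP)


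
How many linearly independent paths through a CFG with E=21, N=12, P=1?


Formula: V(G) = E - N + 2P
V(G) = 21 - 12 + 2*1
V(G) = 9 + 2
V(G) = 11

11


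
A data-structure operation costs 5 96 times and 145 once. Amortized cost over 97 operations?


Formula: Amortized cost = Total cost / Operations
Total cost = (96 * 5) + (1 * 145)
Total cost = 480 + 145 = 625
Amortized = 625 / 97 = 6.4433

6.4433


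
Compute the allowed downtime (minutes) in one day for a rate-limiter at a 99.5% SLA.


Formula: allowed downtime = period * (100 - SLA) / 100
Period (day) = 1440 minutes
Unavailability fraction = (100 - 99.5) / 100
Allowed downtime = 1440 * (100 - 99.5) / 100
Allowed downtime = 7.2 minutes

7.2 minutes


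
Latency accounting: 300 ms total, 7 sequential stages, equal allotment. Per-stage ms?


Formula: per_stage = total_budget / stages
per_stage = 300 / 7
per_stage = 42.86 ms

42.86 ms


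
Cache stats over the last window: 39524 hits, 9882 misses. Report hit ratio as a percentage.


Formula: hit rate = hits / (hits + misses) * 100
hit rate = 39524 / (39524 + 9882) * 100
hit rate = 39524 / 49406 * 100
hit rate = 80.0%

80.0%


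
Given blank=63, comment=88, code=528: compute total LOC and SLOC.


Total LOC = blank + comment + code
Total LOC = 63 + 88 + 528 = 679
SLOC (source only) = code = 528

Total LOC: 679, SLOC: 528


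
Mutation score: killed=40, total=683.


Mutation score = killed / total * 100
Mutation score = 40 / 683 * 100
Mutation score = 5.86%

5.86%


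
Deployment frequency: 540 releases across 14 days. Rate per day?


Formula: deployments per day = releases / days
= 540 / 14
= 38.571 deploys/day
(equivalently, 270.0 deploys/week)

38.571 deploys/day


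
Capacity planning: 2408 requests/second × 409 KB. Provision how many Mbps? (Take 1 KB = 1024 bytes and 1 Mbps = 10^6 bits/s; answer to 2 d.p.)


Formula: Mbps = payload_bytes * RPS * 8 / 1e6
Payload per request = 409 KB = 409 * 1024 = 418816 bytes
Total bytes/sec = 418816 * 2408 = 1008508928
Total bits/sec = 1008508928 * 8 = 8068071424
Mbps = 8068071424 / 1e6 = 8068.07

8068.07 Mbps


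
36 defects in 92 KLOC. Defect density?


Defect density = defects / KLOC
Defect density = 36 / 92
Defect density = 0.391 defects/KLOC

0.391 defects/KLOC


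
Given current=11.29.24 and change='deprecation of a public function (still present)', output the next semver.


Current: 11.29.24
Change category: 'deprecation of a public function (still present)' → minor bump
SemVer rule: minor bump → increment MINOR, reset PATCH to 0 (MAJOR unchanged)
New: 11.30.0

11.30.0


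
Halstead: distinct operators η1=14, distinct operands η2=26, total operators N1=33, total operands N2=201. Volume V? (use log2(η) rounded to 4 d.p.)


Formula: V = N * log2(η), where N = N1 + N2 and η = η1 + η2
η = 14 + 26 = 40
N = 33 + 201 = 234
log2(40) ≈ 5.3219
V = 234 * 5.3219 = 1245.32

1245.32


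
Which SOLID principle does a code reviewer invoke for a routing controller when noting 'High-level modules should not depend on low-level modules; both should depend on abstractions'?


This describes the Dependency Inversion Principle (DIP)

Dependency Inversion Principle (DIP)


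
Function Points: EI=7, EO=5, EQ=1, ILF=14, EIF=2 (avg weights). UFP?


UFP = EI*4 + EO*5 + EQ*4 + ILF*10 + EIF*7
UFP = 7*4 + 5*5 + 1*4 + 14*10 + 2*7
UFP = 28 + 25 + 4 + 140 + 14
UFP = 211

211


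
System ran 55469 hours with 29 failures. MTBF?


Formula: MTBF = Total operating time / Number of failures
MTBF = 55469 / 29
MTBF = 1912.72 hours

1912.72 hours


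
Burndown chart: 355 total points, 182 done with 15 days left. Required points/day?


Formula: Required rate = Remaining points / Days left
Remaining = 355 - 182 = 173 points
Required rate = 173 / 15 = 11.53 points/day

11.53 points/day


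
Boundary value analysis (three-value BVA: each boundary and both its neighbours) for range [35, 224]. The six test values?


Range: [35, 224]
Boundaries: just below min, min, min+1, max-1, max, just above max
Values: [34, 35, 36, 223, 224, 225]

[34, 35, 36, 223, 224, 225]


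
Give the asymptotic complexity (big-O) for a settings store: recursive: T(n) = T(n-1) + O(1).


Reasoning: linear recursion with constant work per frame
Complexity: O(n)

O(n)


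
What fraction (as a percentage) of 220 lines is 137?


Coverage = covered / total * 100
Coverage = 137 / 220 * 100
Coverage = 62.27%

62.27%


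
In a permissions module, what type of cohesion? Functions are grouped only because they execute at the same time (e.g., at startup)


Reasoning: Related by timing only
Type: Temporal cohesion

Temporal cohesion


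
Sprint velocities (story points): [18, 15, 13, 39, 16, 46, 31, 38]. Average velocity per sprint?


Formula: Avg velocity = Total points / Number of sprints
Points: [18, 15, 13, 39, 16, 46, 31, 38]
Sum = 18 + 15 + 13 + 39 + 16 + 46 + 31 + 38 = 216
Avg velocity = 216 / 8 = 27.0 points/sprint

27.0 points/sprint


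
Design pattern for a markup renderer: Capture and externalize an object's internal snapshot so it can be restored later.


This matches the Memento pattern

Memento


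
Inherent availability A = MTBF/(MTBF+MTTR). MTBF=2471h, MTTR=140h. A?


Availability = MTBF / (MTBF + MTTR)
Availability = 2471 / (2471 + 140)
Availability = 2471 / 2611
Availability = 94.6381%

94.6381%


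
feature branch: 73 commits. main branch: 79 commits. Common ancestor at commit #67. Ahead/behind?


Common ancestor: commit #67
feature commits after divergence: 73 - 67 = 6
main commits after divergence: 79 - 67 = 12
feature is 6 commits ahead of main
main is 12 commits ahead of feature

feature ahead: 6, main ahead: 12


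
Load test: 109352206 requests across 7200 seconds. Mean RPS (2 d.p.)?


Formula: throughput = requests / seconds
throughput = 109352206 / 7200
throughput = 15187.81 requests/second

15187.81 requests/second


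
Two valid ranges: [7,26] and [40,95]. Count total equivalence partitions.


Valid ranges: [7,26] and [40,95]
Class 1: x < 7 — invalid
Class 2: 7 ≤ x ≤ 26 — valid
Class 3: 26 < x < 40 — invalid (gap between ranges)
Class 4: 40 ≤ x ≤ 95 — valid
Class 5: x > 95 — invalid
Total equivalence classes: 5

5 equivalence classes


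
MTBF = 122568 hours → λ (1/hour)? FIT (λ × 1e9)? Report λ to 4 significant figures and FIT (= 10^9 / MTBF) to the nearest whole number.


Formula: λ = 1 / MTBF; FIT = λ × 1e9 = 1e9 / MTBF
λ = 1 / 122568 ≈ 8.159e-06 failures/hour
FIT = 1e9 / 122568 ≈ 8159 failures per 1e9 hours (nearest whole number)

λ = 8.159e-06 /h, FIT = 8159


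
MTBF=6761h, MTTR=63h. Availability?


Availability = MTBF / (MTBF + MTTR)
Availability = 6761 / (6761 + 63)
Availability = 6761 / 6824
Availability = 99.0768%

99.0768%


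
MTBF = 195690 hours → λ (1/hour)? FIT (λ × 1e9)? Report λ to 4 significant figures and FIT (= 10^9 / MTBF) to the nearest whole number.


Formula: λ = 1 / MTBF; FIT = λ × 1e9 = 1e9 / MTBF
λ = 1 / 195690 ≈ 5.110e-06 failures/hour
FIT = 1e9 / 195690 ≈ 5110 failures per 1e9 hours (nearest whole number)

λ = 5.110e-06 /h, FIT = 5110


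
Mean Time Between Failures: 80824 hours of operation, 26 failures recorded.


Formula: MTBF = Total operating time / Number of failures
MTBF = 80824 / 26
MTBF = 3108.62 hours

3108.62 hours


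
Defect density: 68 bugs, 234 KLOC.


Defect density = defects / KLOC
Defect density = 68 / 234
Defect density = 0.291 defects/KLOC

0.291 defects/KLOC


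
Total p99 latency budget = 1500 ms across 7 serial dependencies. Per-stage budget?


Formula: per_stage = total_budget / stages
per_stage = 1500 / 7
per_stage = 214.29 ms

214.29 ms


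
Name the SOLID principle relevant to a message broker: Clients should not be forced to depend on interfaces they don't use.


This describes the Interface Segregation Principle (ISP)

Interface Segregation Principle (ISP)


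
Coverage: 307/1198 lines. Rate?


Coverage = covered / total * 100
Coverage = 307 / 1198 * 100
Coverage = 25.63%

25.63%


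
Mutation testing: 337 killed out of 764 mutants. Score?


Mutation score = killed / total * 100
Mutation score = 337 / 764 * 100
Mutation score = 44.11%

44.11%


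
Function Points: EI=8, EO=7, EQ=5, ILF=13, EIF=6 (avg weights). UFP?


UFP = EI*4 + EO*5 + EQ*4 + ILF*10 + EIF*7
UFP = 8*4 + 7*5 + 5*4 + 13*10 + 6*7
UFP = 32 + 35 + 20 + 130 + 42
UFP = 259

259


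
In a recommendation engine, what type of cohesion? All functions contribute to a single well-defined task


Reasoning: Best: single purpose
Type: Functional cohesion

Functional cohesion


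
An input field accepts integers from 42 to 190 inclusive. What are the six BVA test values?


Range: [42, 190]
Boundaries: just below min, min, min+1, max-1, max, just above max
Values: [41, 42, 43, 189, 190, 191]

[41, 42, 43, 189, 190, 191]


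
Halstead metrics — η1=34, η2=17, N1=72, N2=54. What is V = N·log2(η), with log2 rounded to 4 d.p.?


Formula: V = N * log2(η), where N = N1 + N2 and η = η1 + η2
η = 34 + 17 = 51
N = 72 + 54 = 126
log2(51) ≈ 5.6724
V = 126 * 5.6724 = 714.72

714.72


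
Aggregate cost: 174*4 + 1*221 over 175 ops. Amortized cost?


Formula: Amortized cost = Total cost / Operations
Total cost = (174 * 4) + (1 * 221)
Total cost = 696 + 221 = 917
Amortized = 917 / 175 = 5.24

5.24


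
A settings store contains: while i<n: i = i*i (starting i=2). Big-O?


Reasoning: squaring drives double-exponential growth; iterations ~ log log n
Complexity: O(log log n)

O(log log n)


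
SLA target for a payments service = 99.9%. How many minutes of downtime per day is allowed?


Formula: allowed downtime = period * (100 - SLA) / 100
Period (day) = 1440 minutes
Unavailability fraction = (100 - 99.9) / 100
Allowed downtime = 1440 * (100 - 99.9) / 100
Allowed downtime = 1.44 minutes

1.44 minutes


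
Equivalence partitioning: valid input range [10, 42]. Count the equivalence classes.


Valid range: [10, 42]
Class 1: x < 10 — invalid
Class 2: 10 ≤ x ≤ 42 — valid
Class 3: x > 42 — invalid
Total equivalence classes: 3

3 equivalence classes


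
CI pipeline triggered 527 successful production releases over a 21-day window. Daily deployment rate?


Formula: deployments per day = releases / days
= 527 / 21
= 25.095 deploys/day
(equivalently, 175.67 deploys/week)

25.095 deploys/day


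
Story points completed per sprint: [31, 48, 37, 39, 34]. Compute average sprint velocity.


Formula: Avg velocity = Total points / Number of sprints
Points: [31, 48, 37, 39, 34]
Sum = 31 + 48 + 37 + 39 + 34 = 189
Avg velocity = 189 / 5 = 37.8 points/sprint

37.8 points/sprint


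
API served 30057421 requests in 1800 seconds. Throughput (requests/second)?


Formula: throughput = requests / seconds
throughput = 30057421 / 1800
throughput = 16698.57 requests/second

16698.57 requests/second


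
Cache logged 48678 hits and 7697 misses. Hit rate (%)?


Formula: hit rate = hits / (hits + misses) * 100
hit rate = 48678 / (48678 + 7697) * 100
hit rate = 48678 / 56375 * 100
hit rate = 86.35%

86.35%


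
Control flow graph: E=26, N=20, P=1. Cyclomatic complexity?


Formula: V(G) = E - N + 2P
V(G) = 26 - 20 + 2*1
V(G) = 6 + 2
V(G) = 8

8


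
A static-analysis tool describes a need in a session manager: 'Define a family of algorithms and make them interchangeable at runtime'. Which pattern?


This matches the Strategy pattern

Strategy


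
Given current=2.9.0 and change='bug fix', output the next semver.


Current: 2.9.0
Change category: 'bug fix' → patch bump
SemVer rule: patch bump → increment PATCH (MAJOR and MINOR unchanged)
New: 2.9.1

2.9.1


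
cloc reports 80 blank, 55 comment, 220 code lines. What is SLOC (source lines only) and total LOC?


Total LOC = blank + comment + code
Total LOC = 80 + 55 + 220 = 355
SLOC (source only) = code = 220

Total LOC: 355, SLOC: 220


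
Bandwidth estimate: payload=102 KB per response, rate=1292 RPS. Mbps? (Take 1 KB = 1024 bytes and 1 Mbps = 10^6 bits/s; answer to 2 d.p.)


Formula: Mbps = payload_bytes * RPS * 8 / 1e6
Payload per request = 102 KB = 102 * 1024 = 104448 bytes
Total bytes/sec = 104448 * 1292 = 134946816
Total bits/sec = 134946816 * 8 = 1079574528
Mbps = 1079574528 / 1e6 = 1079.57

1079.57 Mbps


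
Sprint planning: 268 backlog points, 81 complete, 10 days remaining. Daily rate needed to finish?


Formula: Required rate = Remaining points / Days left
Remaining = 268 - 81 = 187 points
Required rate = 187 / 10 = 18.7 points/day

18.7 points/day


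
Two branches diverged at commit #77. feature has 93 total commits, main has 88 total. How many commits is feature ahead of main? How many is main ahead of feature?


Common ancestor: commit #77
feature commits after divergence: 93 - 77 = 16
main commits after divergence: 88 - 77 = 11
feature is 16 commits ahead of main
main is 11 commits ahead of feature

feature ahead: 16, main ahead: 11


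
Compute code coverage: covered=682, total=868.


Coverage = covered / total * 100
Coverage = 682 / 868 * 100
Coverage = 78.57%

78.57%


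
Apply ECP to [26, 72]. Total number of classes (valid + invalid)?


Valid range: [26, 72]
Class 1: x < 26 — invalid
Class 2: 26 ≤ x ≤ 72 — valid
Class 3: x > 72 — invalid
Total equivalence classes: 3

3 equivalence classes


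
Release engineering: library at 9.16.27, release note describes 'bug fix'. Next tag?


Current: 9.16.27
Change category: 'bug fix' → patch bump
SemVer rule: patch bump → increment PATCH (MAJOR and MINOR unchanged)
New: 9.16.28

9.16.28


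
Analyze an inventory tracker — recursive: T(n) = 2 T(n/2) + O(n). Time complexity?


Reasoning: master theorem case 2 (merge-sort recurrence)
Complexity: O(n log n)

O(n log n)


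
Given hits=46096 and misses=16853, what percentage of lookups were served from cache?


Formula: hit rate = hits / (hits + misses) * 100
hit rate = 46096 / (46096 + 16853) * 100
hit rate = 46096 / 62949 * 100
hit rate = 73.23%

73.23%


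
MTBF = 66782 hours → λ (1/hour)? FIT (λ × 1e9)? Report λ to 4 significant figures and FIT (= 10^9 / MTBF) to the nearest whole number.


Formula: λ = 1 / MTBF; FIT = λ × 1e9 = 1e9 / MTBF
λ = 1 / 66782 ≈ 1.497e-05 failures/hour
FIT = 1e9 / 66782 ≈ 14974 failures per 1e9 hours (nearest whole number)

λ = 1.497e-05 /h, FIT = 14974


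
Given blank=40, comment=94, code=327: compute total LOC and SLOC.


Total LOC = blank + comment + code
Total LOC = 40 + 94 + 327 = 461
SLOC (source only) = code = 327

Total LOC: 461, SLOC: 327


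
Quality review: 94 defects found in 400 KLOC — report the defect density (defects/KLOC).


Defect density = defects / KLOC
Defect density = 94 / 400
Defect density = 0.235 defects/KLOC

0.235 defects/KLOC


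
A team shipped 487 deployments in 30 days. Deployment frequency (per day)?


Formula: deployments per day = releases / days
= 487 / 30
= 16.233 deploys/day
(equivalently, 113.63 deploys/week)

16.233 deploys/day


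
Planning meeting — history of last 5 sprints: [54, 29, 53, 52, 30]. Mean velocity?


Formula: Avg velocity = Total points / Number of sprints
Points: [54, 29, 53, 52, 30]
Sum = 54 + 29 + 53 + 52 + 30 = 218
Avg velocity = 218 / 5 = 43.6 points/sprint

43.6 points/sprint


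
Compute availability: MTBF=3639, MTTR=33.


Availability = MTBF / (MTBF + MTTR)
Availability = 3639 / (3639 + 33)
Availability = 3639 / 3672
Availability = 99.1013%

99.1013%


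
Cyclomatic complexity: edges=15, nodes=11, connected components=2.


Formula: V(G) = E - N + 2P
V(G) = 15 - 11 + 2*2
V(G) = 4 + 4
V(G) = 8

8


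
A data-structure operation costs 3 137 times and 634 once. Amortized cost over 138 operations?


Formula: Amortized cost = Total cost / Operations
Total cost = (137 * 3) + (1 * 634)
Total cost = 411 + 634 = 1045
Amortized = 1045 / 138 = 7.5725

7.5725


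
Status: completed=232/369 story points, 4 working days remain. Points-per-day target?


Formula: Required rate = Remaining points / Days left
Remaining = 369 - 232 = 137 points
Required rate = 137 / 4 = 34.25 points/day

34.25 points/day


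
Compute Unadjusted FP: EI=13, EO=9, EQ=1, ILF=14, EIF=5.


UFP = EI*4 + EO*5 + EQ*4 + ILF*10 + EIF*7
UFP = 13*4 + 9*5 + 1*4 + 14*10 + 5*7
UFP = 52 + 45 + 4 + 140 + 35
UFP = 276

276


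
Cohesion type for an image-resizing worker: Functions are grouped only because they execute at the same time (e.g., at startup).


Reasoning: Related by timing only
Type: Temporal cohesion

Temporal cohesion


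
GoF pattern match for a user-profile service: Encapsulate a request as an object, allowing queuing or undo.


This matches the Command pattern

Command


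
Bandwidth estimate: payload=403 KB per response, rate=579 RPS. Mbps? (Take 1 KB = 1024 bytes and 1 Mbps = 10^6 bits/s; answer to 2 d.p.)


Formula: Mbps = payload_bytes * RPS * 8 / 1e6
Payload per request = 403 KB = 403 * 1024 = 412672 bytes
Total bytes/sec = 412672 * 579 = 238937088
Total bits/sec = 238937088 * 8 = 1911496704
Mbps = 1911496704 / 1e6 = 1911.5

1911.5 Mbps


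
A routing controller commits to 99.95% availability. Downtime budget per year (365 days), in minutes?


Formula: allowed downtime = period * (100 - SLA) / 100
Period (year (365 days)) = 525600 minutes
Unavailability fraction = (100 - 99.95) / 100
Allowed downtime = 525600 * (100 - 99.95) / 100
Allowed downtime = 262.8 minutes

262.8 minutes


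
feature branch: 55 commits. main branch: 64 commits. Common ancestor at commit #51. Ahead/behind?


Common ancestor: commit #51
feature commits after divergence: 55 - 51 = 4
main commits after divergence: 64 - 51 = 13
feature is 4 commits ahead of main
main is 13 commits ahead of feature

feature ahead: 4, main ahead: 13


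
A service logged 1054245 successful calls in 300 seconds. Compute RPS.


Formula: throughput = requests / seconds
throughput = 1054245 / 300
throughput = 3514.15 requests/second

3514.15 requests/second
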